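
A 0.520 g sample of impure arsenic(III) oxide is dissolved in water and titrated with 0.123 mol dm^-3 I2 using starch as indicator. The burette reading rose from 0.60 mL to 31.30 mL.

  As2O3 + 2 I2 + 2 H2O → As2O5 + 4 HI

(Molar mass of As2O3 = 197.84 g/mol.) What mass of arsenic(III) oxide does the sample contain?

0.374 g

n(I2) = 0.0307 L × 0.123 mol/L = 3.78 × 10^-3 mol
From the 1:2 ratio, n(As2O3) = 1/2 × 3.78 × 10^-3 = 1.89 × 10^-3 mol
mass of As2O3 = 1.89 × 10^-3 × 197.84 g/mol = 0.374 g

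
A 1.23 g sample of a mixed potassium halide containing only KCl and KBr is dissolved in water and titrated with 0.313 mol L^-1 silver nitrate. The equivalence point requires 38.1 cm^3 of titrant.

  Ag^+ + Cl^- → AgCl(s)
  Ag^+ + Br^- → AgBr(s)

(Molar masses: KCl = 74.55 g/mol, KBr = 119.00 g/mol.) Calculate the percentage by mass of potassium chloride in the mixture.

25.8 %

n(AgNO3) = 0.0381 × 0.313 = 0.0119 mol
Let x = n(KCl), y = n(KBr).
Titrant: 1x + 1y = 0.0119;  mass: 74.55x + 119.00y = 1.23
Solving, x = 4.25 × 10^-3 mol, y = 7.67 × 10^-3 mol
mass of KCl = 4.25 × 10^-3 × 74.55 = 0.317 g
% KCl = 0.317 / 1.23 × 100 = 25.8 %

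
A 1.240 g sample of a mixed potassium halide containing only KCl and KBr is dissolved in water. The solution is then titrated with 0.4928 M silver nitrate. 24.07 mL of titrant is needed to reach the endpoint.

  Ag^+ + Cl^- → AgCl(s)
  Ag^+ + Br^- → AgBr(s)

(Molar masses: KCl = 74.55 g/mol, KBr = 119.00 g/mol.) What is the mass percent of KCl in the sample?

23.20 %

n(AgNO3) = 0.02407 × 0.4928 = 0.01186 mol
Let x = n(KCl), y = n(KBr).
Titrant: 1x + 1y = 0.01186;  mass: 74.55x + 119.00y = 1.240
Solving, x = 3.859 × 10^-3 mol, y = 8.002 × 10^-3 mol
mass of KCl = 3.859 × 10^-3 × 74.55 = 0.2877 g
% KCl = 0.2877 / 1.240 × 100 = 23.20 %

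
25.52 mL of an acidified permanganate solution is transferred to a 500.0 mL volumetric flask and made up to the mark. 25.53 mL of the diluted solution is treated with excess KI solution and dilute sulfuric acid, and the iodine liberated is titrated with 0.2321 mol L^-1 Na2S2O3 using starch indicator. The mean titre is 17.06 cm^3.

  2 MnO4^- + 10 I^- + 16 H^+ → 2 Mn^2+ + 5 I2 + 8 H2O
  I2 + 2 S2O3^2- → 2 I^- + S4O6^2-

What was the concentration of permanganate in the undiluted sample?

n(S2O3^2-) = 0.01706 × 0.2321 = 3.960 × 10^-3 mol
n(I2) = n(S2O3^2-)/2 = 1.980 × 10^-3 mol
From the 2:5 ratio, n(MnO4^-) in the aliquot = 2/5 × 1.980 × 10^-3 = 7.919 × 10^-4 mol
[MnO4^-]_dilute = 7.919 × 10^-4 / 0.02553 = 0.03102 mol/L
[MnO4^-]_original = 0.03102 × 500.0/25.52 = 0.6077 mol/L

0.6077 mol/L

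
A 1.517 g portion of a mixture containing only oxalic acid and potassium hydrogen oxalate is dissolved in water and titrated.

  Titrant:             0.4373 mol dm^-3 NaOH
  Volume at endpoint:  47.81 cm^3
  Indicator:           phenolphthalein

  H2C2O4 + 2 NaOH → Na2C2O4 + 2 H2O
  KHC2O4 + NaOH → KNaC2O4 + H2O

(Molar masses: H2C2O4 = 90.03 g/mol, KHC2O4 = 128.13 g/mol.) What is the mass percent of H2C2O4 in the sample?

n(NaOH) = 0.04781 × 0.4373 = 0.02091 mol
Let x = n(H2C2O4), y = n(KHC2O4).
Titrant: 2x + 1y = 0.02091;  mass: 90.03x + 128.13y = 1.517
Solving, x = 6.989 × 10^-3 mol, y = 6.928 × 10^-3 mol
mass of H2C2O4 = 6.989 × 10^-3 × 90.03 = 0.6293 g
% H2C2O4 = 0.6293 / 1.517 × 100 = 41.48 %

41.48 %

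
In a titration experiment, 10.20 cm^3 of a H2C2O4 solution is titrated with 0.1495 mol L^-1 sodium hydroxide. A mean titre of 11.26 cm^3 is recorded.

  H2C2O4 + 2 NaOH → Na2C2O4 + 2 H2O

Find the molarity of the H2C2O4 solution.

n(NaOH) = 0.01126 L × 0.1495 mol/L = 1.683 × 10^-3 mol
From the 1:2 mole ratio, n(H2C2O4) = 1/2 × 1.683 × 10^-3 = 8.417 × 10^-4 mol
[H2C2O4] = 8.417 × 10^-4 mol / 0.01020 L = 0.08252 mol/L

0.08252 mol/L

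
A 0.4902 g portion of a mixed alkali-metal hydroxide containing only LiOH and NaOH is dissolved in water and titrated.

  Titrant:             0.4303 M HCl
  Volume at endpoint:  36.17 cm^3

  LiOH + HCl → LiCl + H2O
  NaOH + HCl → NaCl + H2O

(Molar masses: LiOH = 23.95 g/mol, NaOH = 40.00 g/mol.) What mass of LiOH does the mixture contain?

0.1975 g

n(HCl) = 0.03617 × 0.4303 = 0.01556 mol
Let x = n(LiOH), y = n(NaOH).
Titrant: 1x + 1y = 0.01556;  mass: 23.95x + 40.00y = 0.4902
Solving, x = 8.247 × 10^-3 mol, y = 7.317 × 10^-3 mol
mass of LiOH = 8.247 × 10^-3 × 23.95 = 0.1975 g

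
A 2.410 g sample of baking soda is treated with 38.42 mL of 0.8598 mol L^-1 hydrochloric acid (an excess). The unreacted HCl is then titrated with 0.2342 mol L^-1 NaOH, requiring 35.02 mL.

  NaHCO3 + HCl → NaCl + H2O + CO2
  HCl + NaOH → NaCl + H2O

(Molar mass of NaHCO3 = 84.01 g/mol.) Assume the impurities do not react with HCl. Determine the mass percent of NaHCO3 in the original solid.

86.56 %

n(HCl) added = 0.03842 × 0.8598 = 0.03303 mol
n(NaOH) used in back-titration = 0.03502 × 0.2342 = 8.202 × 10^-3 mol
n(HCl) left over = 8.202 × 10^-3 mol (1:1 ratio)
n(HCl) consumed by analyte = 0.03303 − 8.202 × 10^-3 = 0.02483 mol
n(NaHCO3) = 0.02483 mol (1:1 ratio)
mass of NaHCO3 = 0.02483 × 84.01 = 2.086 g
% NaHCO3 = 2.086 / 2.410 × 100 = 86.56 %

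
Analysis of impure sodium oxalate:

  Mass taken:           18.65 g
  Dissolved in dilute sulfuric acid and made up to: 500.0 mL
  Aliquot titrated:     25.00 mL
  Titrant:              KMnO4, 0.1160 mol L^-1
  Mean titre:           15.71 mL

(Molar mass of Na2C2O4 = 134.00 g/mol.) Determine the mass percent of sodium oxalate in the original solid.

65.47 %

2 MnO4^- + 5 C2O4^2- + 16 H^+ → 2 Mn^2+ + 10 CO2 + 8 H2O
n(KMnO4) per titration = 0.01571 × 0.1160 = 1.822 × 10^-3 mol
From the 5:2 ratio, n(Na2C2O4) in each aliquot = 5/2 × 1.822 × 10^-3 = 4.556 × 10^-3 mol
n(Na2C2O4) in the whole flask = 4.556 × 10^-3 × 500.0/25.00 = 0.09112 mol
mass of Na2C2O4 = 0.09112 × 134.00 = 12.21 g
% Na2C2O4 = 12.21 / 18.65 × 100 = 65.47 %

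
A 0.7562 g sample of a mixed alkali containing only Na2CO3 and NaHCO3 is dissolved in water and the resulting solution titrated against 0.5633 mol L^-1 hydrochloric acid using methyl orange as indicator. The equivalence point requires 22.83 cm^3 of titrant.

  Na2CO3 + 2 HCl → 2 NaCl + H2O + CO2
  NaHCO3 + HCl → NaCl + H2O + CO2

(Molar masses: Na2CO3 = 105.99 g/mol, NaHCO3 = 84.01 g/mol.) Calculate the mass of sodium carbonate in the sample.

0.5539 g

n(HCl) = 0.02283 × 0.5633 = 0.01286 mol
Let x = n(Na2CO3), y = n(NaHCO3).
Titrant: 2x + 1y = 0.01286;  mass: 105.99x + 84.01y = 0.7562
Solving, x = 5.226 × 10^-3 mol, y = 2.408 × 10^-3 mol
mass of Na2CO3 = 5.226 × 10^-3 × 105.99 = 0.5539 g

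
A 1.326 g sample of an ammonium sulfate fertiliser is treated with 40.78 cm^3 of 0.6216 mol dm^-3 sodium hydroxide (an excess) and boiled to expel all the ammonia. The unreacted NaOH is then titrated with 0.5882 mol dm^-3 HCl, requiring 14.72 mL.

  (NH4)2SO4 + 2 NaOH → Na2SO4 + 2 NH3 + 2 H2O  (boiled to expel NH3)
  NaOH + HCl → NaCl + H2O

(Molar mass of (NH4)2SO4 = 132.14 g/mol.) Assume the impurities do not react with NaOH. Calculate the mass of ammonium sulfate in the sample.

1.103 g

n(NaOH) added = 0.04078 × 0.6216 = 0.02535 mol
n(HCl) used in back-titration = 0.01472 × 0.5882 = 8.658 × 10^-3 mol
n(NaOH) left over = 8.658 × 10^-3 mol (1:1 ratio)
n(NaOH) consumed by analyte = 0.02535 − 8.658 × 10^-3 = 0.01669 mol
From the 1:2 ratio, n((NH4)2SO4) = 1/2 × 0.01669 = 8.345 × 10^-3 mol
mass of (NH4)2SO4 = 8.345 × 10^-3 × 132.14 = 1.103 g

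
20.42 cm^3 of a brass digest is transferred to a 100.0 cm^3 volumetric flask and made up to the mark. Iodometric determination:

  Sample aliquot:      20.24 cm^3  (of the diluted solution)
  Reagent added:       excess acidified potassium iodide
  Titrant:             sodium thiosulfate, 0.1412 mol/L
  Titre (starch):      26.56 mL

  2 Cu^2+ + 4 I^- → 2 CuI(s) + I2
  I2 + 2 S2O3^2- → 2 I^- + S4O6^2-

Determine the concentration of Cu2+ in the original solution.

n(S2O3^2-) = 0.02656 × 0.1412 = 3.750 × 10^-3 mol
n(I2) = n(S2O3^2-)/2 = 1.875 × 10^-3 mol
From the 2:1 ratio, n(Cu2+) in the aliquot = 2/1 × 1.875 × 10^-3 = 3.750 × 10^-3 mol
[Cu2+]_dilute = 3.750 × 10^-3 / 0.02024 = 0.1853 mol/L
[Cu2+]_original = 0.1853 × 100.0/20.42 = 0.9074 mol/L

0.9074 mol/L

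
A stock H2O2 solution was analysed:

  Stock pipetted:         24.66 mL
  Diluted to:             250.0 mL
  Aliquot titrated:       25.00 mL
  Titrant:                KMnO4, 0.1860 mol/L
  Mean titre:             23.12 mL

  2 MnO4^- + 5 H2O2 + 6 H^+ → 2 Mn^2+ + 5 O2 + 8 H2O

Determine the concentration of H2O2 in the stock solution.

4.360 mol/L

n(KMnO4) = 0.02312 × 0.1860 = 4.300 × 10^-3 mol
From the 5:2 ratio, n(H2O2) in the aliquot = 5/2 × 4.300 × 10^-3 = 0.01075 mol
[H2O2]_dilute = 0.01075 / 0.02500 = 0.4300 mol/L
Dilution factor = 250.0 / 24.66 = 10.14
[H2O2]_stock = 0.4300 × 10.14 = 4.360 mol/L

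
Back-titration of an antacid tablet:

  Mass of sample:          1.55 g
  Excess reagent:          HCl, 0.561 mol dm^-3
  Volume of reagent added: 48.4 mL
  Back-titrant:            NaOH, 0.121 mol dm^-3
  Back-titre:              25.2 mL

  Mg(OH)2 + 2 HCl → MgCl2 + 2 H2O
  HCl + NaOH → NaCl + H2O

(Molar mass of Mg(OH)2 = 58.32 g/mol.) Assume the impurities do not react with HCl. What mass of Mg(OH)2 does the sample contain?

0.703 g

n(HCl) added = 0.0484 × 0.561 = 0.0272 mol
n(NaOH) used in back-titration = 0.0252 × 0.121 = 3.05 × 10^-3 mol
n(HCl) left over = 3.05 × 10^-3 mol (1:1 ratio)
n(HCl) consumed by analyte = 0.0272 − 3.05 × 10^-3 = 0.0241 mol
From the 1:2 ratio, n(Mg(OH)2) = 1/2 × 0.0241 = 0.0121 mol
mass of Mg(OH)2 = 0.0121 × 58.32 = 0.703 g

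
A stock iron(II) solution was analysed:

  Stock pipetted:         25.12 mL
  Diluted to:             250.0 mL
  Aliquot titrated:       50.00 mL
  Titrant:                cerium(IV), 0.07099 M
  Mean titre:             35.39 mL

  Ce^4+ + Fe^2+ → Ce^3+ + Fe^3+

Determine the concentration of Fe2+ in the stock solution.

n(Ce4+) = 0.03539 × 0.07099 = 2.512 × 10^-3 mol
n(Fe2+) in the aliquot = 2.512 × 10^-3 mol (1:1 ratio)
[Fe2+]_dilute = 2.512 × 10^-3 / 0.05000 = 0.05025 mol/L
Dilution factor = 250.0 / 25.12 = 9.952
[Fe2+]_stock = 0.05025 × 9.952 = 0.5001 mol/L

0.5001 M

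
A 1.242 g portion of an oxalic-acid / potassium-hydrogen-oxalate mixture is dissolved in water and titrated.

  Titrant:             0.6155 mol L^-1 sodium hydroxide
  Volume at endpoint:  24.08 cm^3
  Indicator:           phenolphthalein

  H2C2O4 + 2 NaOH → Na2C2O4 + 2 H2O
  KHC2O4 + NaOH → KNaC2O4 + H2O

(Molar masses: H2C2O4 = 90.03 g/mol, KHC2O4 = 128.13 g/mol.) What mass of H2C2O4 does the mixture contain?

0.3559 g

n(NaOH) = 0.02408 × 0.6155 = 0.01482 mol
Let x = n(H2C2O4), y = n(KHC2O4).
Titrant: 2x + 1y = 0.01482;  mass: 90.03x + 128.13y = 1.242
Solving, x = 3.953 × 10^-3 mol, y = 6.916 × 10^-3 mol
mass of H2C2O4 = 3.953 × 10^-3 × 90.03 = 0.3559 g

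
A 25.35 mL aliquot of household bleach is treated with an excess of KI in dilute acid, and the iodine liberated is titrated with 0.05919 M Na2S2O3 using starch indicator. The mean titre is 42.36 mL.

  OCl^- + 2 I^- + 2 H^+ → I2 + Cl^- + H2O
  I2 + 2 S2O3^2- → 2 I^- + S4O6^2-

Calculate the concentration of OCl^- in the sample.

n(S2O3^2-) = 0.04236 × 0.05919 = 2.507 × 10^-3 mol
n(I2) = n(S2O3^2-)/2 = 1.254 × 10^-3 mol
n(OCl^-) in the aliquot = 1.254 × 10^-3 mol (1:1 ratio)
[OCl^-] = 1.254 × 10^-3 / 0.02535 = 0.04945 mol/L

0.04945 M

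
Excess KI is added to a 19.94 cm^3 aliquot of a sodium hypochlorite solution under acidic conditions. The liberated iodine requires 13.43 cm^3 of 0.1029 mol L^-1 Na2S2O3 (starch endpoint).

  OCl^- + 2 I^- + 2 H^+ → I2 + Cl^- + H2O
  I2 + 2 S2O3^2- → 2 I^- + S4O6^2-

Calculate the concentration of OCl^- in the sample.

0.03465 mol/L

n(S2O3^2-) = 0.01343 × 0.1029 = 1.382 × 10^-3 mol
n(I2) = n(S2O3^2-)/2 = 6.910 × 10^-4 mol
n(OCl^-) in the aliquot = 6.910 × 10^-4 mol (1:1 ratio)
[OCl^-] = 6.910 × 10^-4 / 0.01994 = 0.03465 mol/L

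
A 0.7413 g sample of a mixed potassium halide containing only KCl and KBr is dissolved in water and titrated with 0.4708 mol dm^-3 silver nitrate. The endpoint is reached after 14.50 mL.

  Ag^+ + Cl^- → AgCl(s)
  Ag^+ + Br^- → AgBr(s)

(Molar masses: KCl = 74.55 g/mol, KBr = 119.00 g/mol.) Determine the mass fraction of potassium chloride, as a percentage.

n(AgNO3) = 0.01450 × 0.4708 = 6.827 × 10^-3 mol
Let x = n(KCl), y = n(KBr).
Titrant: 1x + 1y = 6.827 × 10^-3;  mass: 74.55x + 119.00y = 0.7413
Solving, x = 1.599 × 10^-3 mol, y = 5.228 × 10^-3 mol
mass of KCl = 1.599 × 10^-3 × 74.55 = 0.1192 g
% KCl = 0.1192 / 0.7413 × 100 = 16.08 %

16.08 %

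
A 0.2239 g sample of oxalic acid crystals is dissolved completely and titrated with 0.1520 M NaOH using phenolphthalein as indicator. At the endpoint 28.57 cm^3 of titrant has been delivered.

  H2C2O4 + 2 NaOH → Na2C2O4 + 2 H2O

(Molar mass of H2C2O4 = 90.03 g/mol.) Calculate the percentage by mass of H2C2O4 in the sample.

n(NaOH) = 0.02857 L × 0.1520 mol/L = 4.343 × 10^-3 mol
From the 1:2 ratio, n(H2C2O4) = 1/2 × 4.343 × 10^-3 = 2.171 × 10^-3 mol
mass of H2C2O4 = 2.171 × 10^-3 × 90.03 g/mol = 0.1955 g
% H2C2O4 = 0.1955 / 0.2239 × 100 = 87.31 %

87.31 %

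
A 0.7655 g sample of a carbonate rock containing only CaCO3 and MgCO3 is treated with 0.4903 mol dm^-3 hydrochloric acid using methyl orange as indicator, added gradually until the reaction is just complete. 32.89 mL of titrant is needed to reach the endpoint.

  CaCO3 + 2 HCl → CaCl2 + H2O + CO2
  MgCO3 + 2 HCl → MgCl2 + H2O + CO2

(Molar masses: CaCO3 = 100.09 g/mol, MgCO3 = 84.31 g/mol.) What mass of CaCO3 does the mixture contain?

n(HCl) = 0.03289 × 0.4903 = 0.01613 mol
Let x = n(CaCO3), y = n(MgCO3).
Titrant: 2x + 2y = 0.01613;  mass: 100.09x + 84.31y = 0.7655
Solving, x = 5.432 × 10^-3 mol, y = 2.631 × 10^-3 mol
mass of CaCO3 = 5.432 × 10^-3 × 100.09 = 0.5436 g

0.5436 g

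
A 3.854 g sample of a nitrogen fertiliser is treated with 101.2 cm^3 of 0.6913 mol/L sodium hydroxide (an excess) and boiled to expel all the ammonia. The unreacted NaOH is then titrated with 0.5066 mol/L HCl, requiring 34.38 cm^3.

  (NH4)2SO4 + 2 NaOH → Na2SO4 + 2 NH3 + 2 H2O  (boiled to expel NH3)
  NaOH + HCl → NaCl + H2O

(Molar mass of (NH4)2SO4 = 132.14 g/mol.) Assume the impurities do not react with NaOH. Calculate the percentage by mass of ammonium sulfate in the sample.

90.08 %

n(NaOH) added = 0.1012 × 0.6913 = 0.06996 mol
n(HCl) used in back-titration = 0.03438 × 0.5066 = 0.01742 mol
n(NaOH) left over = 0.01742 mol (1:1 ratio)
n(NaOH) consumed by analyte = 0.06996 − 0.01742 = 0.05254 mol
From the 1:2 ratio, n((NH4)2SO4) = 1/2 × 0.05254 = 0.02627 mol
mass of (NH4)2SO4 = 0.02627 × 132.14 = 3.471 g
% (NH4)2SO4 = 3.471 / 3.854 × 100 = 90.08 %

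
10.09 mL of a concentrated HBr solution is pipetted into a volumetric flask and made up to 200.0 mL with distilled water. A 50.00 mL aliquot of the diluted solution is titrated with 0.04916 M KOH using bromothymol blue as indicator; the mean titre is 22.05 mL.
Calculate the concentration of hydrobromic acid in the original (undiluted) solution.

HBr + KOH → KBr + H2O
n(KOH) = 0.02205 × 0.04916 = 1.084 × 10^-3 mol
n(HBr) in the aliquot = 1.084 × 10^-3 mol (1:1 ratio)
[HBr]_dilute = 1.084 × 10^-3 / 0.05000 = 0.02168 mol/L
Dilution factor = 200.0 / 10.09 = 19.82
[HBr]_stock = 0.02168 × 19.82 = 0.4297 mol/L

0.4297 M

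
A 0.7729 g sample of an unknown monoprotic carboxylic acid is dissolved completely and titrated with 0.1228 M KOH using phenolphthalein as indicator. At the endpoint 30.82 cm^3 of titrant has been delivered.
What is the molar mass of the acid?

n(KOH) = 0.03082 L × 0.1228 mol/L = 3.785 × 10^-3 mol
n(HA) = 3.785 × 10^-3 mol (1:1 ratio)
M = m / n = 0.7729 g / 3.785 × 10^-3 mol = 204.2 g/mol

204.2 g/mol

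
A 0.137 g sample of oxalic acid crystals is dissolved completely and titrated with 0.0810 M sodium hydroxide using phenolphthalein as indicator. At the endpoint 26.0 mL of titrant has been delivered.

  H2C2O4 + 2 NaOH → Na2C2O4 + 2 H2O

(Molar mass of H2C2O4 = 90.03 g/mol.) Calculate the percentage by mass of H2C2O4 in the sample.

69.2 %

n(NaOH) = 0.0260 L × 0.0810 mol/L = 2.11 × 10^-3 mol
From the 1:2 ratio, n(H2C2O4) = 1/2 × 2.11 × 10^-3 = 1.05 × 10^-3 mol
mass of H2C2O4 = 1.05 × 10^-3 × 90.03 g/mol = 0.0948 g
% H2C2O4 = 0.0948 / 0.137 × 100 = 69.2 %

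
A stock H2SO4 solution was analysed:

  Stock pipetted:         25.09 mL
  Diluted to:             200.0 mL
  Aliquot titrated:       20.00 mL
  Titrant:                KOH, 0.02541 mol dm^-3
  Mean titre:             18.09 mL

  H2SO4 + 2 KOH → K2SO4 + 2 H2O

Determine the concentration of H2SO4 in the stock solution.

0.09160 mol/L

n(KOH) = 0.01809 × 0.02541 = 4.597 × 10^-4 mol
From the 1:2 ratio, n(H2SO4) in the aliquot = 1/2 × 4.597 × 10^-4 = 2.298 × 10^-4 mol
[H2SO4]_dilute = 2.298 × 10^-4 / 0.02000 = 0.01149 mol/L
Dilution factor = 200.0 / 25.09 = 7.971
[H2SO4]_stock = 0.01149 × 7.971 = 0.09160 mol/L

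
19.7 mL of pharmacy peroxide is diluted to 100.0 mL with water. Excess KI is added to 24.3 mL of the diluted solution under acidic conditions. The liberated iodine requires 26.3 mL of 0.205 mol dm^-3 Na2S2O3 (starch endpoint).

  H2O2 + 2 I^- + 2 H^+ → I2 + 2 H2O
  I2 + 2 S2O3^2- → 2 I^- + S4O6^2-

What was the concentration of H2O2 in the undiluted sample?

n(S2O3^2-) = 0.0263 × 0.205 = 5.39 × 10^-3 mol
n(I2) = n(S2O3^2-)/2 = 2.70 × 10^-3 mol
n(H2O2) in the aliquot = 2.70 × 10^-3 mol (1:1 ratio)
[H2O2]_dilute = 2.70 × 10^-3 / 0.0243 = 0.111 mol/L
[H2O2]_original = 0.111 × 100.0/19.7 = 0.563 mol/L

0.563 mol/L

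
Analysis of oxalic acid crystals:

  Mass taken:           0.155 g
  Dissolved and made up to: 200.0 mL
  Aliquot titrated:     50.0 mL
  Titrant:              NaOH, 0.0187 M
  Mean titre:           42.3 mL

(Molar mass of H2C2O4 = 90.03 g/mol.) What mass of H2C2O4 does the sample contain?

0.142 g

H2C2O4 + 2 NaOH → Na2C2O4 + 2 H2O
n(NaOH) per titration = 0.0423 × 0.0187 = 7.91 × 10^-4 mol
From the 1:2 ratio, n(H2C2O4) in each aliquot = 1/2 × 7.91 × 10^-4 = 3.96 × 10^-4 mol
n(H2C2O4) in the whole flask = 3.96 × 10^-4 × 200.0/50.0 = 1.58 × 10^-3 mol
mass of H2C2O4 = 1.58 × 10^-3 × 90.03 = 0.142 g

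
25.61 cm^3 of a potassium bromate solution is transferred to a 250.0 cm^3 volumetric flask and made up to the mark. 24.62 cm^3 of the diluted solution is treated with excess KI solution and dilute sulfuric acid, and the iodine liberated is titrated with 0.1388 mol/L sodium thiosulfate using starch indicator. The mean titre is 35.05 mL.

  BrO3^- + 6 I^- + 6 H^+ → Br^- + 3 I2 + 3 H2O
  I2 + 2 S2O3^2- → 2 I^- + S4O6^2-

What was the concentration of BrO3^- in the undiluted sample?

0.3215 mol/L

n(S2O3^2-) = 0.03505 × 0.1388 = 4.865 × 10^-3 mol
n(I2) = n(S2O3^2-)/2 = 2.432 × 10^-3 mol
From the 1:3 ratio, n(BrO3^-) in the aliquot = 1/3 × 2.432 × 10^-3 = 8.108 × 10^-4 mol
[BrO3^-]_dilute = 8.108 × 10^-4 / 0.02462 = 0.03293 mol/L
[BrO3^-]_original = 0.03293 × 250.0/25.61 = 0.3215 mol/L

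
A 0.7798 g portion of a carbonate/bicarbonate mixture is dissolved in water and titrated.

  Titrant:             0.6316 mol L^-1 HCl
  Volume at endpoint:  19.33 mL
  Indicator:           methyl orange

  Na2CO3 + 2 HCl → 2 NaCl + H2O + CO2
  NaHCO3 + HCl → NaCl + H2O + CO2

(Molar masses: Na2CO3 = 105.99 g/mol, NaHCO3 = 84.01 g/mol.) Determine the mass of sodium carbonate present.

n(HCl) = 0.01933 × 0.6316 = 0.01221 mol
Let x = n(Na2CO3), y = n(NaHCO3).
Titrant: 2x + 1y = 0.01221;  mass: 105.99x + 84.01y = 0.7798
Solving, x = 3.964 × 10^-3 mol, y = 4.282 × 10^-3 mol
mass of Na2CO3 = 3.964 × 10^-3 × 105.99 = 0.4201 g

0.4201 g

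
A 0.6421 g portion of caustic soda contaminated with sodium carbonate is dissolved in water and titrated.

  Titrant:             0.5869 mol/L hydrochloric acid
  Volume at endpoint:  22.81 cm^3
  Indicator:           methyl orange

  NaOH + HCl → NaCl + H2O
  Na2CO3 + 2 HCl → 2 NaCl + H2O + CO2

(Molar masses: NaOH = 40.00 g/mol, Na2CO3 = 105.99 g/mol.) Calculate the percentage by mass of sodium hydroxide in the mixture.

n(HCl) = 0.02281 × 0.5869 = 0.01339 mol
Let x = n(NaOH), y = n(Na2CO3).
Titrant: 1x + 2y = 0.01339;  mass: 40.00x + 105.99y = 0.6421
Solving, x = 5.183 × 10^-3 mol, y = 4.102 × 10^-3 mol
mass of NaOH = 5.183 × 10^-3 × 40.00 = 0.2073 g
% NaOH = 0.2073 / 0.6421 × 100 = 32.29 %

32.29 %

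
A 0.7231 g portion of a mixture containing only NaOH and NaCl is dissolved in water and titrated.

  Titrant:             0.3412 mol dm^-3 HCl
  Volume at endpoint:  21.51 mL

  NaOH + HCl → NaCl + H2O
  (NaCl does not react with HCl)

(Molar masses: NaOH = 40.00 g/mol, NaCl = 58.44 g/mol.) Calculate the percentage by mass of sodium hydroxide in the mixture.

40.60 %

n(HCl) = 0.02151 × 0.3412 = 7.339 × 10^-3 mol
Let x = n(NaOH), y = n(NaCl).
Titrant: 1x = 7.339 × 10^-3;  mass: 40.00x + 58.44y = 0.7231
Solving, x = 7.339 × 10^-3 mol, y = 7.350 × 10^-3 mol
mass of NaOH = 7.339 × 10^-3 × 40.00 = 0.2936 g
% NaOH = 0.2936 / 0.7231 × 100 = 40.60 %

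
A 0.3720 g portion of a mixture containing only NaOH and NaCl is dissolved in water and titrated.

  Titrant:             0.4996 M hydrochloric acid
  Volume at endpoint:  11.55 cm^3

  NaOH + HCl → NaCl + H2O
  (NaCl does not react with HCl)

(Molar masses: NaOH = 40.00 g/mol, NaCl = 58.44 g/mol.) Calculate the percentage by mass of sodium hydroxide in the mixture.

n(HCl) = 0.01155 × 0.4996 = 5.770 × 10^-3 mol
Let x = n(NaOH), y = n(NaCl).
Titrant: 1x = 5.770 × 10^-3;  mass: 40.00x + 58.44y = 0.3720
Solving, x = 5.770 × 10^-3 mol, y = 2.416 × 10^-3 mol
mass of NaOH = 5.770 × 10^-3 × 40.00 = 0.2308 g
% NaOH = 0.2308 / 0.3720 × 100 = 62.05 %

62.05 %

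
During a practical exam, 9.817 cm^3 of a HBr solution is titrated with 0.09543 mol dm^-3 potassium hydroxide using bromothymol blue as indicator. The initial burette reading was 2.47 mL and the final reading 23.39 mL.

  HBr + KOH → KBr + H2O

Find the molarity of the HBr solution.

n(KOH) = 0.02092 L × 0.09543 mol/L = 1.996 × 10^-3 mol
n(HBr) = 1.996 × 10^-3 mol (1:1 mole ratio)
[HBr] = 1.996 × 10^-3 mol / 0.009817 L = 0.2034 mol/L

0.2034 mol/L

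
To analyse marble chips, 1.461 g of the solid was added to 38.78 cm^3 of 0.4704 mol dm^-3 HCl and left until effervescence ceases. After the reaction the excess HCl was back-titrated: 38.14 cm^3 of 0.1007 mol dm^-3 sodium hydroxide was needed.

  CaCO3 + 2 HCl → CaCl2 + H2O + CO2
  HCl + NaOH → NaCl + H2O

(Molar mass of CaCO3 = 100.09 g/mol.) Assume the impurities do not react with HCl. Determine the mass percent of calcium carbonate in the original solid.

n(HCl) added = 0.03878 × 0.4704 = 0.01824 mol
n(NaOH) used in back-titration = 0.03814 × 0.1007 = 3.841 × 10^-3 mol
n(HCl) left over = 3.841 × 10^-3 mol (1:1 ratio)
n(HCl) consumed by analyte = 0.01824 − 3.841 × 10^-3 = 0.01440 mol
From the 1:2 ratio, n(CaCO3) = 1/2 × 0.01440 = 7.201 × 10^-3 mol
mass of CaCO3 = 7.201 × 10^-3 × 100.09 = 0.7207 g
% CaCO3 = 0.7207 / 1.461 × 100 = 49.33 %

49.33 %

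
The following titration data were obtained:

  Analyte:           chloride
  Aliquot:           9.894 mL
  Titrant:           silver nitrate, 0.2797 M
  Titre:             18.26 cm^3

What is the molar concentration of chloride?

Ag^+ + Cl^- → AgCl(s)
n(AgNO3) = 0.01826 L × 0.2797 mol/L = 5.107 × 10^-3 mol
n(Cl-) = 5.107 × 10^-3 mol (1:1 mole ratio)
[Cl-] = 5.107 × 10^-3 mol / 0.009894 L = 0.5162 mol/L

0.5162 M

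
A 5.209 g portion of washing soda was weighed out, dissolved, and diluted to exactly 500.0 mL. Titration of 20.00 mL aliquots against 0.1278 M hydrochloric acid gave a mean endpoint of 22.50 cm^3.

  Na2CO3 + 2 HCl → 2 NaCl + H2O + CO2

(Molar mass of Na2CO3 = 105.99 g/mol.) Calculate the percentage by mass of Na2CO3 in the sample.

n(HCl) per titration = 0.02250 × 0.1278 = 2.875 × 10^-3 mol
From the 1:2 ratio, n(Na2CO3) in each aliquot = 1/2 × 2.875 × 10^-3 = 1.438 × 10^-3 mol
n(Na2CO3) in the whole flask = 1.438 × 10^-3 × 500.0/20.00 = 0.03594 mol
mass of Na2CO3 = 0.03594 × 105.99 = 3.810 g
% Na2CO3 = 3.810 / 5.209 × 100 = 73.14 %

73.14 %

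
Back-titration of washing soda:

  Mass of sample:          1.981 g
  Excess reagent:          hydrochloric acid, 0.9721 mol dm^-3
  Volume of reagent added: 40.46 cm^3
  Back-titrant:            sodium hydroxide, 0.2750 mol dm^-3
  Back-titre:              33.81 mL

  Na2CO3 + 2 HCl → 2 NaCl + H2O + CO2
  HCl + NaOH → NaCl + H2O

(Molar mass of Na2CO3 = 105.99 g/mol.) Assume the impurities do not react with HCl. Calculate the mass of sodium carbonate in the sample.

n(HCl) added = 0.04046 × 0.9721 = 0.03933 mol
n(NaOH) used in back-titration = 0.03381 × 0.2750 = 9.298 × 10^-3 mol
n(HCl) left over = 9.298 × 10^-3 mol (1:1 ratio)
n(HCl) consumed by analyte = 0.03933 − 9.298 × 10^-3 = 0.03003 mol
From the 1:2 ratio, n(Na2CO3) = 1/2 × 0.03003 = 0.01502 mol
mass of Na2CO3 = 0.01502 × 105.99 = 1.592 g

1.592 g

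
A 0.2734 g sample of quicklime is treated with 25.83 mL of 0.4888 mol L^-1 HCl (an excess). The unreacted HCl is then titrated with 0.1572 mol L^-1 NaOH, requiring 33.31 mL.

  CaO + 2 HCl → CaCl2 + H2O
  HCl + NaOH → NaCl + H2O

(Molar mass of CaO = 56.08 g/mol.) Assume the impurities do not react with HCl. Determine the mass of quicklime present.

n(HCl) added = 0.02583 × 0.4888 = 0.01263 mol
n(NaOH) used in back-titration = 0.03331 × 0.1572 = 5.236 × 10^-3 mol
n(HCl) left over = 5.236 × 10^-3 mol (1:1 ratio)
n(HCl) consumed by analyte = 0.01263 − 5.236 × 10^-3 = 7.389 × 10^-3 mol
From the 1:2 ratio, n(CaO) = 1/2 × 7.389 × 10^-3 = 3.695 × 10^-3 mol
mass of CaO = 3.695 × 10^-3 × 56.08 = 0.2072 g

0.2072 g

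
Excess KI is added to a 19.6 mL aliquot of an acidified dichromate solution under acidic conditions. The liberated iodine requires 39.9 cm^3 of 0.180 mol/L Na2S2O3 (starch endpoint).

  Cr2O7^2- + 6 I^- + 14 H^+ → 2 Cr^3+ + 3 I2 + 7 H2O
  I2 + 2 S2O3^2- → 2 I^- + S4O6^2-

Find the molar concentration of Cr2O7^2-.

n(S2O3^2-) = 0.0399 × 0.180 = 7.18 × 10^-3 mol
n(I2) = n(S2O3^2-)/2 = 3.59 × 10^-3 mol
From the 1:3 ratio, n(Cr2O7^2-) in the aliquot = 1/3 × 3.59 × 10^-3 = 1.20 × 10^-3 mol
[Cr2O7^2-] = 1.20 × 10^-3 / 0.0196 = 0.0611 mol/L

0.0611 mol/L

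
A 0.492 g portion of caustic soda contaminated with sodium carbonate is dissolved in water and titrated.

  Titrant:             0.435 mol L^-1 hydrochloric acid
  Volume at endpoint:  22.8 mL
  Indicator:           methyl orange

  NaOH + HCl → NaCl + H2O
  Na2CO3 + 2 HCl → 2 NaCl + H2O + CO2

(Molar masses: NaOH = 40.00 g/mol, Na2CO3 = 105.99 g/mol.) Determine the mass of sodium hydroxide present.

n(HCl) = 0.0228 × 0.435 = 9.92 × 10^-3 mol
Let x = n(NaOH), y = n(Na2CO3).
Titrant: 1x + 2y = 9.92 × 10^-3;  mass: 40.00x + 105.99y = 0.492
Solving, x = 2.59 × 10^-3 mol, y = 3.67 × 10^-3 mol
mass of NaOH = 2.59 × 10^-3 × 40.00 = 0.103 g

0.103 g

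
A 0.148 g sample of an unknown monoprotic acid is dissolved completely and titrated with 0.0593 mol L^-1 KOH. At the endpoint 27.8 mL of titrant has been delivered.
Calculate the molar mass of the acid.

n(KOH) = 0.0278 L × 0.0593 mol/L = 1.65 × 10^-3 mol
n(HA) = 1.65 × 10^-3 mol (1:1 ratio)
M = m / n = 0.148 g / 1.65 × 10^-3 mol = 89.8 g/mol

89.8 g/mol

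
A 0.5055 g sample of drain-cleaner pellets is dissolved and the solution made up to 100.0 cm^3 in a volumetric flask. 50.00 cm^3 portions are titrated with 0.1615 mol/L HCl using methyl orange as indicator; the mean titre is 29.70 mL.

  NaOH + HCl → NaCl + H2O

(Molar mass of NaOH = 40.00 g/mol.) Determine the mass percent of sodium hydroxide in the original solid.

n(HCl) per titration = 0.02970 × 0.1615 = 4.797 × 10^-3 mol
n(NaOH) in each aliquot = 4.797 × 10^-3 mol (1:1 ratio)
n(NaOH) in the whole flask = 4.797 × 10^-3 × 100.0/50.00 = 9.593 × 10^-3 mol
mass of NaOH = 9.593 × 10^-3 × 40.00 = 0.3837 g
% NaOH = 0.3837 / 0.5055 × 100 = 75.91 %

75.91 %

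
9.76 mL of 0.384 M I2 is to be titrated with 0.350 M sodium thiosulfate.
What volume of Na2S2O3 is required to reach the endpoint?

I2 + 2 S2O3^2- → 2 I^- + S4O6^2-
n(I2) = 0.00976 L × 0.384 mol/L = 3.75 × 10^-3 mol
From the 2:1 stoichiometry, n(Na2S2O3) = 2/1 × 3.75 × 10^-3 = 7.50 × 10^-3 mol
V(Na2S2O3) = 7.50 × 10^-3 mol / 0.350 mol/L = 0.0214 L = 21.4 mL

21.4 mL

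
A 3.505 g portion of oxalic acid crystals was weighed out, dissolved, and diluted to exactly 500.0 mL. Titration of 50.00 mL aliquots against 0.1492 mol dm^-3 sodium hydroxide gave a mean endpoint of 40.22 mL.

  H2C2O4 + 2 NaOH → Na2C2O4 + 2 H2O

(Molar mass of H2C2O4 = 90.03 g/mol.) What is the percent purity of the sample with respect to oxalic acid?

n(NaOH) per titration = 0.04022 × 0.1492 = 6.001 × 10^-3 mol
From the 1:2 ratio, n(H2C2O4) in each aliquot = 1/2 × 6.001 × 10^-3 = 3.000 × 10^-3 mol
n(H2C2O4) in the whole flask = 3.000 × 10^-3 × 500.0/50.00 = 0.03000 mol
mass of H2C2O4 = 0.03000 × 90.03 = 2.701 g
% H2C2O4 = 2.701 / 3.505 × 100 = 77.07 %

77.07 %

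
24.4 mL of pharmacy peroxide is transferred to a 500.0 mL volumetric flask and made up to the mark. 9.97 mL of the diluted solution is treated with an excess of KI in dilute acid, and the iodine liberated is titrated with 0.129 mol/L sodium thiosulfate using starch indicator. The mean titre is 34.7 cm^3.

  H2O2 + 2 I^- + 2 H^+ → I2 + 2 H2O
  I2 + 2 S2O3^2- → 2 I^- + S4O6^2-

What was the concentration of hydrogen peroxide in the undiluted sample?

n(S2O3^2-) = 0.0347 × 0.129 = 4.48 × 10^-3 mol
n(I2) = n(S2O3^2-)/2 = 2.24 × 10^-3 mol
n(H2O2) in the aliquot = 2.24 × 10^-3 mol (1:1 ratio)
[H2O2]_dilute = 2.24 × 10^-3 / 0.00997 = 0.224 mol/L
[H2O2]_original = 0.224 × 500.0/24.4 = 4.60 mol/L

4.60 mol/L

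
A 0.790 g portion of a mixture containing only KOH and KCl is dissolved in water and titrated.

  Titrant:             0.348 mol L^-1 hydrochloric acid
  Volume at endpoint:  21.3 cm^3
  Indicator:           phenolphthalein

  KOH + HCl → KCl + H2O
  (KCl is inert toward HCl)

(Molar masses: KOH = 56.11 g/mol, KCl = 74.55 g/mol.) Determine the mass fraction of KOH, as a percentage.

n(HCl) = 0.0213 × 0.348 = 7.41 × 10^-3 mol
Let x = n(KOH), y = n(KCl).
Titrant: 1x = 7.41 × 10^-3;  mass: 56.11x + 74.55y = 0.790
Solving, x = 7.41 × 10^-3 mol, y = 5.02 × 10^-3 mol
mass of KOH = 7.41 × 10^-3 × 56.11 = 0.416 g
% KOH = 0.416 / 0.790 × 100 = 52.6 %

52.6 %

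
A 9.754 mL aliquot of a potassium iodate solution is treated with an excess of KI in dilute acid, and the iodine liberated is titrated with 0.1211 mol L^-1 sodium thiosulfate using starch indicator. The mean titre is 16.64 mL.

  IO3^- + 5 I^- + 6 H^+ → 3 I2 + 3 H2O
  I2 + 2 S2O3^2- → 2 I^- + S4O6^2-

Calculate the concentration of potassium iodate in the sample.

0.03443 mol/L

n(S2O3^2-) = 0.01664 × 0.1211 = 2.015 × 10^-3 mol
n(I2) = n(S2O3^2-)/2 = 1.008 × 10^-3 mol
From the 1:3 ratio, n(IO3^-) in the aliquot = 1/3 × 1.008 × 10^-3 = 3.359 × 10^-4 mol
[IO3^-] = 3.359 × 10^-4 / 0.009754 = 0.03443 mol/L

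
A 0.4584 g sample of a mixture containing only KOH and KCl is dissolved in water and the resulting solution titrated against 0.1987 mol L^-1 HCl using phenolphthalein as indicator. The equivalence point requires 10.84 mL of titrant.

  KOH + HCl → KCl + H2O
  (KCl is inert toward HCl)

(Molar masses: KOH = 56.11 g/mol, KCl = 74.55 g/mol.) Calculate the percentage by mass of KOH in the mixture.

26.36 %

n(HCl) = 0.01084 × 0.1987 = 2.154 × 10^-3 mol
Let x = n(KOH), y = n(KCl).
Titrant: 1x = 2.154 × 10^-3;  mass: 56.11x + 74.55y = 0.4584
Solving, x = 2.154 × 10^-3 mol, y = 4.528 × 10^-3 mol
mass of KOH = 2.154 × 10^-3 × 56.11 = 0.1209 g
% KOH = 0.1209 / 0.4584 × 100 = 26.36 %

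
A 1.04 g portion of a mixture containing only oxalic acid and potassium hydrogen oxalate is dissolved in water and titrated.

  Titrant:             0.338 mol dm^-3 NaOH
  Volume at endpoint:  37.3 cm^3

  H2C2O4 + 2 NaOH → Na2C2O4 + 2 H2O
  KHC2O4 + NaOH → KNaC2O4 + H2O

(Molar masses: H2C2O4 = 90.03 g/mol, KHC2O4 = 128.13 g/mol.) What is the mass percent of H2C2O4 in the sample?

n(NaOH) = 0.0373 × 0.338 = 0.0126 mol
Let x = n(H2C2O4), y = n(KHC2O4).
Titrant: 2x + 1y = 0.0126;  mass: 90.03x + 128.13y = 1.04
Solving, x = 3.46 × 10^-3 mol, y = 5.68 × 10^-3 mol
mass of H2C2O4 = 3.46 × 10^-3 × 90.03 = 0.312 g
% H2C2O4 = 0.312 / 1.04 × 100 = 30.0 %

30.0 %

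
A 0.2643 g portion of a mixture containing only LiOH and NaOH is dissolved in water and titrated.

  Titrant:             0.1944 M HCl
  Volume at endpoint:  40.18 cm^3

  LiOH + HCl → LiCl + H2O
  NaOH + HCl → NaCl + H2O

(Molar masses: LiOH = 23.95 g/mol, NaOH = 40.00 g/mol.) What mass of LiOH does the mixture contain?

n(HCl) = 0.04018 × 0.1944 = 7.811 × 10^-3 mol
Let x = n(LiOH), y = n(NaOH).
Titrant: 1x + 1y = 7.811 × 10^-3;  mass: 23.95x + 40.00y = 0.2643
Solving, x = 2.999 × 10^-3 mol, y = 4.812 × 10^-3 mol
mass of LiOH = 2.999 × 10^-3 × 23.95 = 0.07183 g

0.07183 g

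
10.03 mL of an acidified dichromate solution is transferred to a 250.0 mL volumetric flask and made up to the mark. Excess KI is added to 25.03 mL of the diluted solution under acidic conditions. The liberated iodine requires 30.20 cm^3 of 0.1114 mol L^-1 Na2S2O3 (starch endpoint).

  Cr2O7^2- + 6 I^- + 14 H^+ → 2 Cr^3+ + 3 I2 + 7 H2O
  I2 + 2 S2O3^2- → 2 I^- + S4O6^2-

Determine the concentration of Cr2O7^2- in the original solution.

n(S2O3^2-) = 0.03020 × 0.1114 = 3.364 × 10^-3 mol
n(I2) = n(S2O3^2-)/2 = 1.682 × 10^-3 mol
From the 1:3 ratio, n(Cr2O7^2-) in the aliquot = 1/3 × 1.682 × 10^-3 = 5.607 × 10^-4 mol
[Cr2O7^2-]_dilute = 5.607 × 10^-4 / 0.02503 = 0.02240 mol/L
[Cr2O7^2-]_original = 0.02240 × 250.0/10.03 = 0.5584 mol/L

0.5584 mol/L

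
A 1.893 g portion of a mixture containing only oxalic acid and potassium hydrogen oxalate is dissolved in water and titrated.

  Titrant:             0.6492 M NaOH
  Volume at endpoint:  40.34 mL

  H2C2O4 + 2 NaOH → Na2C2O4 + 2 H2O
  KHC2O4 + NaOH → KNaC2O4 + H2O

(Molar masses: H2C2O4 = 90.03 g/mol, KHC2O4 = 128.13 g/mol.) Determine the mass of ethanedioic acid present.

n(NaOH) = 0.04034 × 0.6492 = 0.02619 mol
Let x = n(H2C2O4), y = n(KHC2O4).
Titrant: 2x + 1y = 0.02619;  mass: 90.03x + 128.13y = 1.893
Solving, x = 8.798 × 10^-3 mol, y = 8.592 × 10^-3 mol
mass of H2C2O4 = 8.798 × 10^-3 × 90.03 = 0.7921 g

0.7921 g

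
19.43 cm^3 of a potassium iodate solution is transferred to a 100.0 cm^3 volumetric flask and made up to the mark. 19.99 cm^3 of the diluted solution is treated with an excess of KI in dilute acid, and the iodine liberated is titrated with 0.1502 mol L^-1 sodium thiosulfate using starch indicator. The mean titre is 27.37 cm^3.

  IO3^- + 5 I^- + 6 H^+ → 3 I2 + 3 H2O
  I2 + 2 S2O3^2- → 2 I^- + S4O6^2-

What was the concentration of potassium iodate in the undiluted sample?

n(S2O3^2-) = 0.02737 × 0.1502 = 4.111 × 10^-3 mol
n(I2) = n(S2O3^2-)/2 = 2.055 × 10^-3 mol
From the 1:3 ratio, n(IO3^-) in the aliquot = 1/3 × 2.055 × 10^-3 = 6.852 × 10^-4 mol
[IO3^-]_dilute = 6.852 × 10^-4 / 0.01999 = 0.03428 mol/L
[IO3^-]_original = 0.03428 × 100.0/19.43 = 0.1764 mol/L

0.1764 mol/L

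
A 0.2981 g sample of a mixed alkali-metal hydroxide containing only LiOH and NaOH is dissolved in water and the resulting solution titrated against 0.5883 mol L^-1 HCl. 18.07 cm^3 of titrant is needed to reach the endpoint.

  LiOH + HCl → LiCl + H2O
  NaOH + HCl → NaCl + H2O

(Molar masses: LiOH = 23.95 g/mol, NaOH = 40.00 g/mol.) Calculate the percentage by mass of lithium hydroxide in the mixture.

n(HCl) = 0.01807 × 0.5883 = 0.01063 mol
Let x = n(LiOH), y = n(NaOH).
Titrant: 1x + 1y = 0.01063;  mass: 23.95x + 40.00y = 0.2981
Solving, x = 7.920 × 10^-3 mol, y = 2.710 × 10^-3 mol
mass of LiOH = 7.920 × 10^-3 × 23.95 = 0.1897 g
% LiOH = 0.1897 / 0.2981 × 100 = 63.63 %

63.63 %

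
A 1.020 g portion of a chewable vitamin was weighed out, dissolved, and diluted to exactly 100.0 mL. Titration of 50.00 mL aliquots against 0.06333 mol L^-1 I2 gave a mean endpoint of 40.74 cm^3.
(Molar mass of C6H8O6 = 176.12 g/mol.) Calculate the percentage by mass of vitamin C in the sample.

89.10 %

C6H8O6 + I2 → C6H6O6 + 2 HI
n(I2) per titration = 0.04074 × 0.06333 = 2.580 × 10^-3 mol
n(C6H8O6) in each aliquot = 2.580 × 10^-3 mol (1:1 ratio)
n(C6H8O6) in the whole flask = 2.580 × 10^-3 × 100.0/50.00 = 5.160 × 10^-3 mol
mass of C6H8O6 = 5.160 × 10^-3 × 176.12 = 0.9088 g
% C6H8O6 = 0.9088 / 1.020 × 100 = 89.10 %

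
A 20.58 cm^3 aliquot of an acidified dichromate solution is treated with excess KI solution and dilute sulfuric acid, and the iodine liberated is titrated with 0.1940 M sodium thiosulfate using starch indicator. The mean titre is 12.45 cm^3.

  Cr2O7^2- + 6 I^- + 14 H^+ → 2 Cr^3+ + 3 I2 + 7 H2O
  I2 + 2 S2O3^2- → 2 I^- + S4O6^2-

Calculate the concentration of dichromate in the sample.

n(S2O3^2-) = 0.01245 × 0.1940 = 2.415 × 10^-3 mol
n(I2) = n(S2O3^2-)/2 = 1.208 × 10^-3 mol
From the 1:3 ratio, n(Cr2O7^2-) in the aliquot = 1/3 × 1.208 × 10^-3 = 4.025 × 10^-4 mol
[Cr2O7^2-] = 4.025 × 10^-4 / 0.02058 = 0.01956 mol/L

0.01956 M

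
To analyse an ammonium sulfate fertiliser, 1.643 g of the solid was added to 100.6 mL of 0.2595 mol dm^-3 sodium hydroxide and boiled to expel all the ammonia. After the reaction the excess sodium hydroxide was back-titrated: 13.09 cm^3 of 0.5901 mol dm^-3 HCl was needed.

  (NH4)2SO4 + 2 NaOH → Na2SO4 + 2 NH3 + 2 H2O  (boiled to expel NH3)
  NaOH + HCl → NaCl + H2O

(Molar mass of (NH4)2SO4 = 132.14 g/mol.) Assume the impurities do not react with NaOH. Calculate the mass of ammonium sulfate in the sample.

n(NaOH) added = 0.1006 × 0.2595 = 0.02611 mol
n(HCl) used in back-titration = 0.01309 × 0.5901 = 7.724 × 10^-3 mol
n(NaOH) left over = 7.724 × 10^-3 mol (1:1 ratio)
n(NaOH) consumed by analyte = 0.02611 − 7.724 × 10^-3 = 0.01838 mol
From the 1:2 ratio, n((NH4)2SO4) = 1/2 × 0.01838 = 9.191 × 10^-3 mol
mass of (NH4)2SO4 = 9.191 × 10^-3 × 132.14 = 1.214 g

1.214 g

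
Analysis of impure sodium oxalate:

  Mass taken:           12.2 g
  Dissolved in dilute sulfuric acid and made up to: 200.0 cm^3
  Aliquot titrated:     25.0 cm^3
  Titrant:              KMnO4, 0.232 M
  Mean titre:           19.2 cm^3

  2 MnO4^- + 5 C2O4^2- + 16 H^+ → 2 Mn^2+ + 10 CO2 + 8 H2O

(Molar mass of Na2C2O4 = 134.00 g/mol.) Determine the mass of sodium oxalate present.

n(KMnO4) per titration = 0.0192 × 0.232 = 4.45 × 10^-3 mol
From the 5:2 ratio, n(Na2C2O4) in each aliquot = 5/2 × 4.45 × 10^-3 = 0.0111 mol
n(Na2C2O4) in the whole flask = 0.0111 × 200.0/25.0 = 0.0891 mol
mass of Na2C2O4 = 0.0891 × 134.00 = 11.9 g

11.9 g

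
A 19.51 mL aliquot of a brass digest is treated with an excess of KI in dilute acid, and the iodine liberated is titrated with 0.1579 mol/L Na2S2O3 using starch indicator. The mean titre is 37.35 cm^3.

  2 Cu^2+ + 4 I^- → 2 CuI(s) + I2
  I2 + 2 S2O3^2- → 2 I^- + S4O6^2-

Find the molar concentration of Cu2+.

n(S2O3^2-) = 0.03735 × 0.1579 = 5.898 × 10^-3 mol
n(I2) = n(S2O3^2-)/2 = 2.949 × 10^-3 mol
From the 2:1 ratio, n(Cu2+) in the aliquot = 2/1 × 2.949 × 10^-3 = 5.898 × 10^-3 mol
[Cu2+] = 5.898 × 10^-3 / 0.01951 = 0.3023 mol/L

0.3023 mol/L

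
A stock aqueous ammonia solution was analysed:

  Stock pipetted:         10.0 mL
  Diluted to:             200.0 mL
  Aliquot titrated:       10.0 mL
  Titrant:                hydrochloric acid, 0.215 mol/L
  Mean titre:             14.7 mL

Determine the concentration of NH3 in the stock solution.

6.32 mol/L

NH3 + HCl → NH4Cl
n(HCl) = 0.0147 × 0.215 = 3.16 × 10^-3 mol
n(NH3) in the aliquot = 3.16 × 10^-3 mol (1:1 ratio)
[NH3]_dilute = 3.16 × 10^-3 / 0.0100 = 0.316 mol/L
Dilution factor = 200.0 / 10.0 = 20.00
[NH3]_stock = 0.316 × 20.00 = 6.32 mol/L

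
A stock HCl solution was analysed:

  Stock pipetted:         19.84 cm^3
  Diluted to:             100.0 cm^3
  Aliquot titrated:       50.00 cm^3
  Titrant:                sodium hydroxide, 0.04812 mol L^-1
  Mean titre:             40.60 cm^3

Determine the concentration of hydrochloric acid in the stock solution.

0.1969 mol/L

HCl + NaOH → NaCl + H2O
n(NaOH) = 0.04060 × 0.04812 = 1.954 × 10^-3 mol
n(HCl) in the aliquot = 1.954 × 10^-3 mol (1:1 ratio)
[HCl]_dilute = 1.954 × 10^-3 / 0.05000 = 0.03907 mol/L
Dilution factor = 100.0 / 19.84 = 5.040
[HCl]_stock = 0.03907 × 5.040 = 0.1969 mol/L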